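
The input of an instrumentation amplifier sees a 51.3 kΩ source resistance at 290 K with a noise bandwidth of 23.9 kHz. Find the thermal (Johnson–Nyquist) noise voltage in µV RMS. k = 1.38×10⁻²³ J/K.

4.43 µV

V_n = √(4kTRB)
4kTRB = 4 × 1.38×10⁻²³ × 290 × 5.13×10⁴ × 2.39×10⁴ = 1.96×10⁻¹¹ V²
V_n = √(1.96×10⁻¹¹) = 4.43×10⁻⁶ V = 4.43 µV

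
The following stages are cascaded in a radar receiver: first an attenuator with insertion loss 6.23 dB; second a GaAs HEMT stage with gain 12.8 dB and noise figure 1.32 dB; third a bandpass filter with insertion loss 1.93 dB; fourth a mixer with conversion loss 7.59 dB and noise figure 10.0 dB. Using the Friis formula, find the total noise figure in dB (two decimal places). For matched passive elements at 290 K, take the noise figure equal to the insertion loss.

9.50 dB

Convert to linear (a loss of L dB is a gain of −L dB): F_i = 10^(NF_i/10), G_i = 10^(G_i,dB/10)
  Stage 1: F_1 = 10^(6.23/10) = 4.198, G_1 = 10^(−6.23/10) = 0.2382
  Stage 2: F_2 = 10^(1.32/10) = 1.355, G_2 = 10^(12.8/10) = 19.05
  Stage 3: F_3 = 10^(1.93/10) = 1.560, G_3 = 10^(−1.93/10) = 0.6412
  Stage 4: F_4 = 10^(10.0/10) = 10.00, G_4 = 10^(−7.59/10) = 0.1742
Friis cascade:
  F = 4.198 + (1.355 − 1)/0.2382 + (1.560 − 1)/4.539 + (10.00 − 1)/2.911 = 8.904
NF = 10 log₁₀(8.904) = 9.50 dB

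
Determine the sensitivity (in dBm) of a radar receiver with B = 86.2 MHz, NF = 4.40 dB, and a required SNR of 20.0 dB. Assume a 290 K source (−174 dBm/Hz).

Sensitivity = −174 + 10 log₁₀(B) + NF + SNR_min
= −174 + 79.36 + 4.40 + 20.0
= −70.24 dBm → −70.2 dBm

−70.2 dBm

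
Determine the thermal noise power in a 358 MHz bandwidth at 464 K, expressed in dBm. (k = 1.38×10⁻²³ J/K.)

P_n = kTB = 1.38×10⁻²³ × 464 × 3.58×10⁸ = 2.29×10⁻¹² W
In dBm: 10 log₁₀(2.29×10⁻¹² / 10⁻³) = −86.4 dBm

−86.4 dBm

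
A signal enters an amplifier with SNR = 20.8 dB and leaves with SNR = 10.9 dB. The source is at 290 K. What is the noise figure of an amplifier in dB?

NF (dB) = SNR_in(dB) − SNR_out(dB) when the source is at T₀
NF = 20.8 − 10.9 = 9.9 dB

9.9 dB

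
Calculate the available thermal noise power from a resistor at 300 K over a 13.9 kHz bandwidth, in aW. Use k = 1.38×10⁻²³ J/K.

P_n = kTB = 1.38×10⁻²³ × 300 × 1.39×10⁴ = 5.75×10⁻¹⁷ W = 57.5 aW

57.5 aW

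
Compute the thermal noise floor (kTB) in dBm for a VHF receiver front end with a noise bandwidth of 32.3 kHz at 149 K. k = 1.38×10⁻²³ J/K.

−131.8 dBm

P_n = kTB = 1.38×10⁻²³ × 149 × 3.23×10⁴ = 6.64×10⁻¹⁷ W
In dBm: 10 log₁₀(6.64×10⁻¹⁷ / 10⁻³) = −131.8 dBm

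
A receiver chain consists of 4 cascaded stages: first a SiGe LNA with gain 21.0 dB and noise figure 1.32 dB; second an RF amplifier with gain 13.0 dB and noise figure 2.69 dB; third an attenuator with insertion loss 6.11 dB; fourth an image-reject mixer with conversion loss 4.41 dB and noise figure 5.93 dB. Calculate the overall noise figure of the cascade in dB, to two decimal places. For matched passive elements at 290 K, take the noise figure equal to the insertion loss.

Convert to linear (a loss of L dB is a gain of −L dB): F_i = 10^(NF_i/10), G_i = 10^(G_i,dB/10)
  Stage 1: F_1 = 10^(1.32/10) = 1.355, G_1 = 10^(21.0/10) = 125.9
  Stage 2: F_2 = 10^(2.69/10) = 1.858, G_2 = 10^(13.0/10) = 19.95
  Stage 3: F_3 = 10^(6.11/10) = 4.083, G_3 = 10^(−6.11/10) = 0.2449
  Stage 4: F_4 = 10^(5.93/10) = 3.917, G_4 = 10^(−4.41/10) = 0.3622
Friis cascade:
  F = 1.355 + (1.858 − 1)/125.9 + (4.083 − 1)/2512 + (3.917 − 1)/615.2 = 1.368
NF = 10 log₁₀(1.368) = 1.36 dB

1.36 dB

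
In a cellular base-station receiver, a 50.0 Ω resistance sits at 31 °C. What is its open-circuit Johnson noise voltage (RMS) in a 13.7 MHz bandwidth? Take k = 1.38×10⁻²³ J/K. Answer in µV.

T = 31 °C + 273.15 = 304.15 K
V_n = √(4kTRB)
4kTRB = 4 × 1.38×10⁻²³ × 304.15 × 5.00×10¹ × 1.37×10⁷ = 1.15×10⁻¹¹ V²
V_n = √(1.15×10⁻¹¹) = 3.39×10⁻⁶ V = 3.39 µV

3.39 µV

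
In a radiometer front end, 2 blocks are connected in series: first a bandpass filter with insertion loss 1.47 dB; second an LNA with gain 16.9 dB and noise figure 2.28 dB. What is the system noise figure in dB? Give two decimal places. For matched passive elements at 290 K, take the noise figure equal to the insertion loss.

Convert to linear (a loss of L dB is a gain of −L dB): F_i = 10^(NF_i/10), G_i = 10^(G_i,dB/10)
  Stage 1: F_1 = 10^(1.47/10) = 1.403, G_1 = 10^(−1.47/10) = 0.7129
  Stage 2: F_2 = 10^(2.28/10) = 1.690, G_2 = 10^(16.9/10) = 48.98
Friis cascade:
  F = 1.403 + (1.690 − 1)/0.7129 = 2.371
NF = 10 log₁₀(2.371) = 3.75 dB

3.75 dB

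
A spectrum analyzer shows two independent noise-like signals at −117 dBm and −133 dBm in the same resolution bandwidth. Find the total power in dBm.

−116.9 dBm

Convert to linear, add, convert back:
P₁ = 2.00×10⁻¹⁵ W, P₂ = 5.01×10⁻¹⁷ W
P_tot = 2.05×10⁻¹⁵ W → 10 log₁₀(P_tot / 10⁻³) = −116.9 dBm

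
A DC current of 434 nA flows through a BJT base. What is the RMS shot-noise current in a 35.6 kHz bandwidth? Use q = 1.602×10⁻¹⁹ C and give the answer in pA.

I_n = √(2qI·B)
2qI·B = 2 × 1.602×10⁻¹⁹ × 4.34×10⁻⁷ × 3.56×10⁴ = 4.95×10⁻²¹ A²
I_n = √(4.95×10⁻²¹) = 7.04×10⁻¹¹ A = 70.4 pA

70.4 pA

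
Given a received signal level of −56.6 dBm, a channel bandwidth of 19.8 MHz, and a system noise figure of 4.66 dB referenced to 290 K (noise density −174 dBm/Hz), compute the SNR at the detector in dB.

Noise floor: N = −174 + 10 log₁₀(B) + NF
10 log₁₀(1.98×10⁷) = 72.97 dB
N = −174 + 72.97 + 4.66 = −96.37 dBm
SNR = P_sig − N = −56.6 − (−96.37) = 39.77 dB → 39.8 dB

39.8 dB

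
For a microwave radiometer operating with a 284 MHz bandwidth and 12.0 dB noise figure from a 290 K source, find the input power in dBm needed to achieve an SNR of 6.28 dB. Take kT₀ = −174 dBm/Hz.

Sensitivity = −174 + 10 log₁₀(B) + NF + SNR_min
= −174 + 84.53 + 12.0 + 6.28
= −71.19 dBm → −71.2 dBm

−71.2 dBm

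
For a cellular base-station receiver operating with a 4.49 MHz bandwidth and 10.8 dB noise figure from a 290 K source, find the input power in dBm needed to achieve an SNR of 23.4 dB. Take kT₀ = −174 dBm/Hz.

−73.3 dBm

Sensitivity = −174 + 10 log₁₀(B) + NF + SNR_min
= −174 + 66.52 + 10.8 + 23.4
= −73.28 dBm → −73.3 dBm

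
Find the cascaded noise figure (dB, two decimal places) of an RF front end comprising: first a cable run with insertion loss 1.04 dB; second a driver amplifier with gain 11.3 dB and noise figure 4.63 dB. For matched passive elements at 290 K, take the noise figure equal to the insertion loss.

5.67 dB

Convert to linear (a loss of L dB is a gain of −L dB): F_i = 10^(NF_i/10), G_i = 10^(G_i,dB/10)
  Stage 1: F_1 = 10^(1.04/10) = 1.271, G_1 = 10^(−1.04/10) = 0.7870
  Stage 2: F_2 = 10^(4.63/10) = 2.904, G_2 = 10^(11.3/10) = 13.49
Friis cascade:
  F = 1.271 + (2.904 − 1)/0.7870 = 3.690
NF = 10 log₁₀(3.690) = 5.67 dB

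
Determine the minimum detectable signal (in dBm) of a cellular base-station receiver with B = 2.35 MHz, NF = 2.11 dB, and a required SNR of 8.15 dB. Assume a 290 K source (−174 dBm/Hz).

−100.0 dBm

Sensitivity = −174 + 10 log₁₀(B) + NF + SNR_min
= −174 + 63.71 + 2.11 + 8.15
= −100.03 dBm → −100.0 dBm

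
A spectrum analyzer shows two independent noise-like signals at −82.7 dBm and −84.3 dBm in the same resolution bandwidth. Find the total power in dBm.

−80.4 dBm

Convert to linear, add, convert back:
P₁ = 5.37×10⁻¹² W, P₂ = 3.72×10⁻¹² W
P_tot = 9.09×10⁻¹² W → 10 log₁₀(P_tot / 10⁻³) = −80.4 dBm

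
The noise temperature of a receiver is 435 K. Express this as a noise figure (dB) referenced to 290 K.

F = 1 + T_e/T₀ = 1 + 435/290 = 2.5
NF = 10 log₁₀(2.5) = 3.98 dB

3.98 dB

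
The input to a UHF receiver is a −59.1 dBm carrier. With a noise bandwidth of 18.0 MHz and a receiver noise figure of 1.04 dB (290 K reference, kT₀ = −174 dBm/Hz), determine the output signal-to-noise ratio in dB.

Noise floor: N = −174 + 10 log₁₀(B) + NF
10 log₁₀(1.80×10⁷) = 72.55 dB
N = −174 + 72.55 + 1.04 = −100.41 dBm
SNR = P_sig − N = −59.1 − (−100.41) = 41.31 dB → 41.3 dB

41.3 dB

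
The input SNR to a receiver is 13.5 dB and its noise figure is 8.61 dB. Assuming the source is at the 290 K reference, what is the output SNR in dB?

By definition F = SNR_in/SNR_out, so in dB: SNR_out = SNR_in − NF
SNR_out = 13.5 − 8.61 = 4.89 dB

4.89 dB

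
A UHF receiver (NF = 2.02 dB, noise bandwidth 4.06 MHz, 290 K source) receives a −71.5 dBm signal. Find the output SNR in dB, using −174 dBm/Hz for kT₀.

Noise floor: N = −174 + 10 log₁₀(B) + NF
10 log₁₀(4.06×10⁶) = 66.09 dB
N = −174 + 66.09 + 2.02 = −105.89 dBm
SNR = P_sig − N = −71.5 − (−105.89) = 34.39 dB → 34.4 dB

34.4 dB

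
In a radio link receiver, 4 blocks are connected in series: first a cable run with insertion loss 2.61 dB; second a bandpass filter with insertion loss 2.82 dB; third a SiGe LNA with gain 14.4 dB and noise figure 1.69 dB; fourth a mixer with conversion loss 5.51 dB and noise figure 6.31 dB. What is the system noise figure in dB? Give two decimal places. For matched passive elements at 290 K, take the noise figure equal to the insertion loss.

Convert to linear (a loss of L dB is a gain of −L dB): F_i = 10^(NF_i/10), G_i = 10^(G_i,dB/10)
  Stage 1: F_1 = 10^(2.61/10) = 1.824, G_1 = 10^(−2.61/10) = 0.5483
  Stage 2: F_2 = 10^(2.82/10) = 1.914, G_2 = 10^(−2.82/10) = 0.5224
  Stage 3: F_3 = 10^(1.69/10) = 1.476, G_3 = 10^(14.4/10) = 27.54
  Stage 4: F_4 = 10^(6.31/10) = 4.276, G_4 = 10^(−5.51/10) = 0.2812
Friis cascade:
  F = 1.824 + (1.914 − 1)/0.5483 + (1.476 − 1)/0.2864 + (4.276 − 1)/7.889 = 5.568
NF = 10 log₁₀(5.568) = 7.46 dB

7.46 dB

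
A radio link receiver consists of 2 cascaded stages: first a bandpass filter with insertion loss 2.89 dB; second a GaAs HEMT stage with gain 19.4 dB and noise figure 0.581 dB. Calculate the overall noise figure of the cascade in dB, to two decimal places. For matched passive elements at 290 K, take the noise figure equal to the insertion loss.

3.47 dB

Convert to linear (a loss of L dB is a gain of −L dB): F_i = 10^(NF_i/10), G_i = 10^(G_i,dB/10)
  Stage 1: F_1 = 10^(2.89/10) = 1.945, G_1 = 10^(−2.89/10) = 0.5140
  Stage 2: F_2 = 10^(0.581/10) = 1.143, G_2 = 10^(19.4/10) = 87.10
Friis cascade:
  F = 1.945 + (1.143 − 1)/0.5140 = 2.224
NF = 10 log₁₀(2.224) = 3.47 dB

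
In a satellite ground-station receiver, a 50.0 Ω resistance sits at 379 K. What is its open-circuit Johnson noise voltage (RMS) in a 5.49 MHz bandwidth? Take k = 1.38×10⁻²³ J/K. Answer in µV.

2.40 µV

V_n = √(4kTRB)
4kTRB = 4 × 1.38×10⁻²³ × 379 × 5.00×10¹ × 5.49×10⁶ = 5.74×10⁻¹² V²
V_n = √(5.74×10⁻¹²) = 2.40×10⁻⁶ V = 2.40 µV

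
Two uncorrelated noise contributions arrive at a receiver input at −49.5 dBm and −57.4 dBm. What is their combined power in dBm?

Convert to linear, add, convert back:
P₁ = 1.12×10⁻⁸ W, P₂ = 1.82×10⁻⁹ W
P_tot = 1.30×10⁻⁸ W → 10 log₁₀(P_tot / 10⁻³) = −48.8 dBm

−48.8 dBm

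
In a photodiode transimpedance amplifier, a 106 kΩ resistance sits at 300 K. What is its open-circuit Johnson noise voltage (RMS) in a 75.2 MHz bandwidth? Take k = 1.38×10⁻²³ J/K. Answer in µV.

363 µV

V_n = √(4kTRB)
4kTRB = 4 × 1.38×10⁻²³ × 300 × 1.06×10⁵ × 7.52×10⁷ = 1.32×10⁻⁷ V²
V_n = √(1.32×10⁻⁷) = 3.63×10⁻⁴ V = 363 µV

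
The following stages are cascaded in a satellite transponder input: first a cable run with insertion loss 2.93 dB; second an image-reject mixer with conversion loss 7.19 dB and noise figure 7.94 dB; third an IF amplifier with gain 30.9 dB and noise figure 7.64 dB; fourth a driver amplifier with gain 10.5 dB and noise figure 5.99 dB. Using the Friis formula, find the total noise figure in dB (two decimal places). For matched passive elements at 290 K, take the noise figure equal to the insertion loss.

Convert to linear (a loss of L dB is a gain of −L dB): F_i = 10^(NF_i/10), G_i = 10^(G_i,dB/10)
  Stage 1: F_1 = 10^(2.93/10) = 1.963, G_1 = 10^(−2.93/10) = 0.5093
  Stage 2: F_2 = 10^(7.94/10) = 6.223, G_2 = 10^(−7.19/10) = 0.1910
  Stage 3: F_3 = 10^(7.64/10) = 5.808, G_3 = 10^(30.9/10) = 1230
  Stage 4: F_4 = 10^(5.99/10) = 3.972, G_4 = 10^(10.5/10) = 11.22
Friis cascade:
  F = 1.963 + (6.223 − 1)/0.5093 + (5.808 − 1)/0.09727 + (3.972 − 1)/119.7 = 61.67
NF = 10 log₁₀(61.67) = 17.90 dB

17.90 dB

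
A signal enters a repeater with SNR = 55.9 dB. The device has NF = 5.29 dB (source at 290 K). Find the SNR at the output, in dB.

By definition F = SNR_in/SNR_out, so in dB: SNR_out = SNR_in − NF
SNR_out = 55.9 − 5.29 = 50.61 dB

50.61 dB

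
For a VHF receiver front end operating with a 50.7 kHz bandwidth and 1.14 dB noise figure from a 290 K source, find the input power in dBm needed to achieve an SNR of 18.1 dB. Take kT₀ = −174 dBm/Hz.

−107.7 dBm

Sensitivity = −174 + 10 log₁₀(B) + NF + SNR_min
= −174 + 47.05 + 1.14 + 18.1
= −107.71 dBm → −107.7 dBm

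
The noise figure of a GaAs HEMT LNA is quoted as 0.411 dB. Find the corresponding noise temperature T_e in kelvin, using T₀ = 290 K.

28.8 K

F = 10^(0.411/10) = 1.09926
T_e = (F − 1)·T₀ = (1.09926 − 1) × 290 = 28.8 K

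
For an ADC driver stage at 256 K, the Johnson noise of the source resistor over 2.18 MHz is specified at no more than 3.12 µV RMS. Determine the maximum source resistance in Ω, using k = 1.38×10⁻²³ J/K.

316 Ω

Johnson–Nyquist: V_n = √(4kTRB) ⇒ R = V_n² / (4kTB)
4kTB = 4 × 1.38×10⁻²³ × 256 × 2.18×10⁶ = 3.08×10⁻¹⁴
R = (3.12×10⁻⁶)² / 3.08×10⁻¹⁴ = 3.16×10² Ω = 316 Ω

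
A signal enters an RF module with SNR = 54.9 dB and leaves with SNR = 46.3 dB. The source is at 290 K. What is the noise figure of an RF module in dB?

8.6 dB

NF (dB) = SNR_in(dB) − SNR_out(dB) when the source is at T₀
NF = 54.9 − 46.3 = 8.6 dB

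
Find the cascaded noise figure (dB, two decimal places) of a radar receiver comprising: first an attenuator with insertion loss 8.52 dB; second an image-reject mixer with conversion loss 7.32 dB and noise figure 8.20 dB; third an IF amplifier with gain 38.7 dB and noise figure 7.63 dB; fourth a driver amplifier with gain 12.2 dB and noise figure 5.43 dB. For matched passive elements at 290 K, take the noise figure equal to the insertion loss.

Convert to linear (a loss of L dB is a gain of −L dB): F_i = 10^(NF_i/10), G_i = 10^(G_i,dB/10)
  Stage 1: F_1 = 10^(8.52/10) = 7.112, G_1 = 10^(−8.52/10) = 0.1406
  Stage 2: F_2 = 10^(8.20/10) = 6.607, G_2 = 10^(−7.32/10) = 0.1854
  Stage 3: F_3 = 10^(7.63/10) = 5.794, G_3 = 10^(38.7/10) = 7413
  Stage 4: F_4 = 10^(5.43/10) = 3.491, G_4 = 10^(12.2/10) = 16.60
Friis cascade:
  F = 7.112 + (6.607 − 1)/0.1406 + (5.794 − 1)/0.02606 + (3.491 − 1)/193.2 = 231.0
NF = 10 log₁₀(231.0) = 23.64 dB

23.64 dB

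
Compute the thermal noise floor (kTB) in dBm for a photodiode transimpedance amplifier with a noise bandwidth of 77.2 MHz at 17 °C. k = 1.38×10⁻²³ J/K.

−95.1 dBm

T = 17 °C + 273.15 = 290.15 K
P_n = kTB = 1.38×10⁻²³ × 290.15 × 7.72×10⁷ = 3.09×10⁻¹³ W
In dBm: 10 log₁₀(3.09×10⁻¹³ / 10⁻³) = −95.1 dBm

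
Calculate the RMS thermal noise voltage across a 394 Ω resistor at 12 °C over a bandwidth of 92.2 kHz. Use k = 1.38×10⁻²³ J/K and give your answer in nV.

756 nV

T = 12 °C + 273.15 = 285.15 K
V_n = √(4kTRB)
4kTRB = 4 × 1.38×10⁻²³ × 285.15 × 3.94×10² × 9.22×10⁴ = 5.72×10⁻¹³ V²
V_n = √(5.72×10⁻¹³) = 7.56×10⁻⁷ V = 756 nV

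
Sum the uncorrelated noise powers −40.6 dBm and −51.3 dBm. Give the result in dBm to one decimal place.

−40.2 dBm

Convert to linear, add, convert back:
P₁ = 8.71×10⁻⁸ W, P₂ = 7.41×10⁻⁹ W
P_tot = 9.45×10⁻⁸ W → 10 log₁₀(P_tot / 10⁻³) = −40.2 dBm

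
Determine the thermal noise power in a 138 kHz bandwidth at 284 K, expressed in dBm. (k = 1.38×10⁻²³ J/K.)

P_n = kTB = 1.38×10⁻²³ × 284 × 1.38×10⁵ = 5.41×10⁻¹⁶ W
In dBm: 10 log₁₀(5.41×10⁻¹⁶ / 10⁻³) = −122.7 dBm

−122.7 dBm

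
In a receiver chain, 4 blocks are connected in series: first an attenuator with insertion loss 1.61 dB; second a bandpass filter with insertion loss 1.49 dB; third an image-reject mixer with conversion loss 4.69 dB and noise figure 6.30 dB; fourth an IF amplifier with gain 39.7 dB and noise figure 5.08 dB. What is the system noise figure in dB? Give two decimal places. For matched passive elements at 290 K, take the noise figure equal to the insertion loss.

Convert to linear (a loss of L dB is a gain of −L dB): F_i = 10^(NF_i/10), G_i = 10^(G_i,dB/10)
  Stage 1: F_1 = 10^(1.61/10) = 1.449, G_1 = 10^(−1.61/10) = 0.6902
  Stage 2: F_2 = 10^(1.49/10) = 1.409, G_2 = 10^(−1.49/10) = 0.7096
  Stage 3: F_3 = 10^(6.30/10) = 4.266, G_3 = 10^(−4.69/10) = 0.3396
  Stage 4: F_4 = 10^(5.08/10) = 3.221, G_4 = 10^(39.7/10) = 9333
Friis cascade:
  F = 1.449 + (1.409 − 1)/0.6902 + (4.266 − 1)/0.4898 + (3.221 − 1)/0.1663 = 22.06
NF = 10 log₁₀(22.06) = 13.44 dB

13.44 dB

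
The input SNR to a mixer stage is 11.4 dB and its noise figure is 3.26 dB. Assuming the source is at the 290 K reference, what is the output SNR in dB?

By definition F = SNR_in/SNR_out, so in dB: SNR_out = SNR_in − NF
SNR_out = 11.4 − 3.26 = 8.14 dB

8.14 dB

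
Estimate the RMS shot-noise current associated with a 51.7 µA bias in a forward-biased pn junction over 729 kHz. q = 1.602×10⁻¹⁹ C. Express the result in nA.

3.48 nA

I_n = √(2qI·B)
2qI·B = 2 × 1.602×10⁻¹⁹ × 5.17×10⁻⁵ × 7.29×10⁵ = 1.21×10⁻¹⁷ A²
I_n = √(1.21×10⁻¹⁷) = 3.48×10⁻⁹ A = 3.48 nA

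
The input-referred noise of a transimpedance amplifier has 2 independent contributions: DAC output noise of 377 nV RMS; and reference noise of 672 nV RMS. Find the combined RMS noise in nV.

771 nV

Uncorrelated sources add in power (mean-square): V_tot = √(ΣV_i²)
V_tot = √[(3.77×10⁻⁷)² + (6.72×10⁻⁷)²] = 7.71×10⁻⁷ V = 771 nV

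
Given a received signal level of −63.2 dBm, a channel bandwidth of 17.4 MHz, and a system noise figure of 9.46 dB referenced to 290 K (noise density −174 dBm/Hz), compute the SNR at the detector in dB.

28.9 dB

Noise floor: N = −174 + 10 log₁₀(B) + NF
10 log₁₀(1.74×10⁷) = 72.41 dB
N = −174 + 72.41 + 9.46 = −92.13 dBm
SNR = P_sig − N = −63.2 − (−92.13) = 28.93 dB → 28.9 dB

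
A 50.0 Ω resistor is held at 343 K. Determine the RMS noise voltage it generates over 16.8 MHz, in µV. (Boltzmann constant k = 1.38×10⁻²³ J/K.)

3.99 µV

V_n = √(4kTRB)
4kTRB = 4 × 1.38×10⁻²³ × 343 × 5.00×10¹ × 1.68×10⁷ = 1.59×10⁻¹¹ V²
V_n = √(1.59×10⁻¹¹) = 3.99×10⁻⁶ V = 3.99 µV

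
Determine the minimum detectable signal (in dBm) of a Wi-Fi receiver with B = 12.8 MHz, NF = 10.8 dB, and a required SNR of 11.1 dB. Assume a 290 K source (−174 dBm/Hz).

Sensitivity = −174 + 10 log₁₀(B) + NF + SNR_min
= −174 + 71.07 + 10.8 + 11.1
= −81.03 dBm → −81.0 dBm

−81.0 dBm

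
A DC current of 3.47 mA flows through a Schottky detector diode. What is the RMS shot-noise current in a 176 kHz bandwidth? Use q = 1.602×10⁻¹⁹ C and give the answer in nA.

14.0 nA

I_n = √(2qI·B)
2qI·B = 2 × 1.602×10⁻¹⁹ × 3.47×10⁻³ × 1.76×10⁵ = 1.96×10⁻¹⁶ A²
I_n = √(1.96×10⁻¹⁶) = 1.40×10⁻⁸ A = 14.0 nA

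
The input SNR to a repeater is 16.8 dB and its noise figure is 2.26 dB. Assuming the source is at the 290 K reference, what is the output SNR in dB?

14.54 dB

By definition F = SNR_in/SNR_out, so in dB: SNR_out = SNR_in − NF
SNR_out = 16.8 − 2.26 = 14.54 dB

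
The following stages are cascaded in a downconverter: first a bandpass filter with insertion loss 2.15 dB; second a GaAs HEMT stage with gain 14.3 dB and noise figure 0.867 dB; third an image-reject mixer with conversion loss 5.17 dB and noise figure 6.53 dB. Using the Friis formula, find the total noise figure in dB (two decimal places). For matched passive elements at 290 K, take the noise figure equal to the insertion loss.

3.46 dB

Convert to linear (a loss of L dB is a gain of −L dB): F_i = 10^(NF_i/10), G_i = 10^(G_i,dB/10)
  Stage 1: F_1 = 10^(2.15/10) = 1.641, G_1 = 10^(−2.15/10) = 0.6095
  Stage 2: F_2 = 10^(0.867/10) = 1.221, G_2 = 10^(14.3/10) = 26.92
  Stage 3: F_3 = 10^(6.53/10) = 4.498, G_3 = 10^(−5.17/10) = 0.3041
Friis cascade:
  F = 1.641 + (1.221 − 1)/0.6095 + (4.498 − 1)/16.41 = 2.216
NF = 10 log₁₀(2.216) = 3.46 dB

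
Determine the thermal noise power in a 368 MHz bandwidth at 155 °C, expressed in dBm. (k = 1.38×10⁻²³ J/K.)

T = 155 °C + 273.15 = 428.15 K
P_n = kTB = 1.38×10⁻²³ × 428.15 × 3.68×10⁸ = 2.17×10⁻¹² W
In dBm: 10 log₁₀(2.17×10⁻¹² / 10⁻³) = −86.6 dBm

−86.6 dBm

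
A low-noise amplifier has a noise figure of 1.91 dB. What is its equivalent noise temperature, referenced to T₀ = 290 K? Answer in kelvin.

160 K

F = 10^(1.91/10) = 1.55239
T_e = (F − 1)·T₀ = (1.55239 − 1) × 290 = 160 K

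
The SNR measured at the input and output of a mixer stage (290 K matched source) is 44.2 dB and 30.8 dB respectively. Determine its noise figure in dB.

NF (dB) = SNR_in(dB) − SNR_out(dB) when the source is at T₀
NF = 44.2 − 30.8 = 13.4 dB

13.4 dB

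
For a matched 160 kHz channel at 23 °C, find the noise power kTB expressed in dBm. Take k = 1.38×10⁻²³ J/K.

T = 23 °C + 273.15 = 296.15 K
P_n = kTB = 1.38×10⁻²³ × 296.15 × 1.60×10⁵ = 6.54×10⁻¹⁶ W
In dBm: 10 log₁₀(6.54×10⁻¹⁶ / 10⁻³) = −121.8 dBm

−121.8 dBm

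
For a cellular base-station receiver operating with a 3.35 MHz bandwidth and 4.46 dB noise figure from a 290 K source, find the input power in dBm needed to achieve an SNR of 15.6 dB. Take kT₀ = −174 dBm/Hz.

Sensitivity = −174 + 10 log₁₀(B) + NF + SNR_min
= −174 + 65.25 + 4.46 + 15.6
= −88.69 dBm → −88.7 dBm

−88.7 dBm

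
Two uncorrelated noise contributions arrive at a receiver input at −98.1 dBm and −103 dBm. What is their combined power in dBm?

−96.9 dBm

Convert to linear, add, convert back:
P₁ = 1.55×10⁻¹³ W, P₂ = 5.01×10⁻¹⁴ W
P_tot = 2.05×10⁻¹³ W → 10 log₁₀(P_tot / 10⁻³) = −96.9 dBm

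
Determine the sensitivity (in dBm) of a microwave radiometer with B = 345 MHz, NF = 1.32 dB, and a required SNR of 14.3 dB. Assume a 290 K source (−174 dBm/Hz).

Sensitivity = −174 + 10 log₁₀(B) + NF + SNR_min
= −174 + 85.38 + 1.32 + 14.3
= −73.00 dBm → −73.0 dBm

−73.0 dBm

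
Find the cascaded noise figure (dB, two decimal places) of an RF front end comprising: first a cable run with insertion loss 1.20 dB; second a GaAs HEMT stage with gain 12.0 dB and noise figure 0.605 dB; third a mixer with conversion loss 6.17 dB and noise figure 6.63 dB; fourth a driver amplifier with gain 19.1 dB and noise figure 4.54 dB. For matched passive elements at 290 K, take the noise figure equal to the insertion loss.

Convert to linear (a loss of L dB is a gain of −L dB): F_i = 10^(NF_i/10), G_i = 10^(G_i,dB/10)
  Stage 1: F_1 = 10^(1.20/10) = 1.318, G_1 = 10^(−1.20/10) = 0.7586
  Stage 2: F_2 = 10^(0.605/10) = 1.149, G_2 = 10^(12.0/10) = 15.85
  Stage 3: F_3 = 10^(6.63/10) = 4.603, G_3 = 10^(−6.17/10) = 0.2415
  Stage 4: F_4 = 10^(4.54/10) = 2.844, G_4 = 10^(19.1/10) = 81.28
Friis cascade:
  F = 1.318 + (1.149 − 1)/0.7586 + (4.603 − 1)/12.02 + (2.844 − 1)/2.904 = 2.450
NF = 10 log₁₀(2.450) = 3.89 dB

3.89 dB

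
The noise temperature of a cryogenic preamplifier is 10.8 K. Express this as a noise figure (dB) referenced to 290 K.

0.159 dB

F = 1 + T_e/T₀ = 1 + 10.8/290 = 1.03724
NF = 10 log₁₀(1.03724) = 0.159 dB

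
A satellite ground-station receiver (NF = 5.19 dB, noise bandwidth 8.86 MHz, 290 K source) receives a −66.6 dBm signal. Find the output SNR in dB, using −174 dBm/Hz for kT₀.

32.7 dB

Noise floor: N = −174 + 10 log₁₀(B) + NF
10 log₁₀(8.86×10⁶) = 69.47 dB
N = −174 + 69.47 + 5.19 = −99.34 dBm
SNR = P_sig − N = −66.6 − (−99.34) = 32.74 dB → 32.7 dB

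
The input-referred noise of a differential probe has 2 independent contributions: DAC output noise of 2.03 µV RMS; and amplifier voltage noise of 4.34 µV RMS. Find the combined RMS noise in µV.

Uncorrelated sources add in power (mean-square): V_tot = √(ΣV_i²)
V_tot = √[(2.03×10⁻⁶)² + (4.34×10⁻⁶)²] = 4.79×10⁻⁶ V = 4.79 µV

4.79 µV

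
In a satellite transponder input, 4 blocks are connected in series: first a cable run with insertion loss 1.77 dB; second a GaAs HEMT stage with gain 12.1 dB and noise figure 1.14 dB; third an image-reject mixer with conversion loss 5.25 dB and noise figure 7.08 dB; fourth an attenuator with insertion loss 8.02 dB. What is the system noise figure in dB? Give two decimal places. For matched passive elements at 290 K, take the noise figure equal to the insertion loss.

6.01 dB

Convert to linear (a loss of L dB is a gain of −L dB): F_i = 10^(NF_i/10), G_i = 10^(G_i,dB/10)
  Stage 1: F_1 = 10^(1.77/10) = 1.503, G_1 = 10^(−1.77/10) = 0.6653
  Stage 2: F_2 = 10^(1.14/10) = 1.300, G_2 = 10^(12.1/10) = 16.22
  Stage 3: F_3 = 10^(7.08/10) = 5.105, G_3 = 10^(−5.25/10) = 0.2985
  Stage 4: F_4 = 10^(8.02/10) = 6.339, G_4 = 10^(−8.02/10) = 0.1578
Friis cascade:
  F = 1.503 + (1.300 − 1)/0.6653 + (5.105 − 1)/10.79 + (6.339 − 1)/3.221 = 3.992
NF = 10 log₁₀(3.992) = 6.01 dB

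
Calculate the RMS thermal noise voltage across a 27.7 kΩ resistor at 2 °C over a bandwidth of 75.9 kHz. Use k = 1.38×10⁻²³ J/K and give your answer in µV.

5.65 µV

T = 2 °C + 273.15 = 275.15 K
V_n = √(4kTRB)
4kTRB = 4 × 1.38×10⁻²³ × 275.15 × 2.77×10⁴ × 7.59×10⁴ = 3.19×10⁻¹¹ V²
V_n = √(3.19×10⁻¹¹) = 5.65×10⁻⁶ V = 5.65 µV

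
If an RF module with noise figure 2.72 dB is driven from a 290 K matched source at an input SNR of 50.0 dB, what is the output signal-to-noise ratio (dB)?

By definition F = SNR_in/SNR_out, so in dB: SNR_out = SNR_in − NF
SNR_out = 50.0 − 2.72 = 47.28 dB

47.28 dB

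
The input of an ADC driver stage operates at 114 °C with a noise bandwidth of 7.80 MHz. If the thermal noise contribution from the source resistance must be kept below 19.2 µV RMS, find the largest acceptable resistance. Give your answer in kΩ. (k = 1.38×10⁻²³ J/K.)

T = 114 °C + 273.15 = 387.15 K
Johnson–Nyquist: V_n = √(4kTRB) ⇒ R = V_n² / (4kTB)
4kTB = 4 × 1.38×10⁻²³ × 387.15 × 7.80×10⁶ = 1.67×10⁻¹³
R = (1.92×10⁻⁵)² / 1.67×10⁻¹³ = 2.21×10³ Ω = 2.21 kΩ

2.21 kΩ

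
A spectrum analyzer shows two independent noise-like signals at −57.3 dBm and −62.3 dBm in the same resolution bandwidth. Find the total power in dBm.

Convert to linear, add, convert back:
P₁ = 1.86×10⁻⁹ W, P₂ = 5.89×10⁻¹⁰ W
P_tot = 2.45×10⁻⁹ W → 10 log₁₀(P_tot / 10⁻³) = −56.1 dBm

−56.1 dBm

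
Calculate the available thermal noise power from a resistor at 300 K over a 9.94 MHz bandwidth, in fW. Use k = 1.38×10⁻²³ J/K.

41.2 fW

P_n = kTB = 1.38×10⁻²³ × 300 × 9.94×10⁶ = 4.12×10⁻¹⁴ W = 41.2 fW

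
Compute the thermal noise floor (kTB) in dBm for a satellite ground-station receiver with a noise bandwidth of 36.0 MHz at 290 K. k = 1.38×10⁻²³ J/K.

P_n = kTB = 1.38×10⁻²³ × 290 × 3.60×10⁷ = 1.44×10⁻¹³ W
In dBm: 10 log₁₀(1.44×10⁻¹³ / 10⁻³) = −98.4 dBm

−98.4 dBm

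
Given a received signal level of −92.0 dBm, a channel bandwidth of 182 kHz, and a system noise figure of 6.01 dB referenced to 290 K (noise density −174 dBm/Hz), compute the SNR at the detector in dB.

23.4 dB

Noise floor: N = −174 + 10 log₁₀(B) + NF
10 log₁₀(1.82×10⁵) = 52.6 dB
N = −174 + 52.6 + 6.01 = −115.39 dBm
SNR = P_sig − N = −92.0 − (−115.39) = 23.39 dB → 23.4 dB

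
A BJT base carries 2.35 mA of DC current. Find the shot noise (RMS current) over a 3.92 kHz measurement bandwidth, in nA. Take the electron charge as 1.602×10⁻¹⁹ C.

I_n = √(2qI·B)
2qI·B = 2 × 1.602×10⁻¹⁹ × 2.35×10⁻³ × 3.92×10³ = 2.95×10⁻¹⁸ A²
I_n = √(2.95×10⁻¹⁸) = 1.72×10⁻⁹ A = 1.72 nA

1.72 nA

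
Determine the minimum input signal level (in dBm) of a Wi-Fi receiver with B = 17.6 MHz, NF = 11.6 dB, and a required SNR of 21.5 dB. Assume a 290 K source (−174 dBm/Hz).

Sensitivity = −174 + 10 log₁₀(B) + NF + SNR_min
= −174 + 72.46 + 11.6 + 21.5
= −68.44 dBm → −68.4 dBm

−68.4 dBm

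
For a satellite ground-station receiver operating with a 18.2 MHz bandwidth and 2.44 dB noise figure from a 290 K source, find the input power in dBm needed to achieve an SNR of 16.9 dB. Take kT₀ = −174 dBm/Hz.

−82.1 dBm

Sensitivity = −174 + 10 log₁₀(B) + NF + SNR_min
= −174 + 72.6 + 2.44 + 16.9
= −82.06 dBm → −82.1 dBm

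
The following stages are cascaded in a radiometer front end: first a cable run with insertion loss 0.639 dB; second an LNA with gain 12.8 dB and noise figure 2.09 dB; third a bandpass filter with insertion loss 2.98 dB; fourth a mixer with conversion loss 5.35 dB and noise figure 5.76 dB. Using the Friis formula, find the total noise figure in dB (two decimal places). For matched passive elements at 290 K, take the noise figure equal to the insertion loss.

3.56 dB

Convert to linear (a loss of L dB is a gain of −L dB): F_i = 10^(NF_i/10), G_i = 10^(G_i,dB/10)
  Stage 1: F_1 = 10^(0.639/10) = 1.159, G_1 = 10^(−0.639/10) = 0.8632
  Stage 2: F_2 = 10^(2.09/10) = 1.618, G_2 = 10^(12.8/10) = 19.05
  Stage 3: F_3 = 10^(2.98/10) = 1.986, G_3 = 10^(−2.98/10) = 0.5035
  Stage 4: F_4 = 10^(5.76/10) = 3.767, G_4 = 10^(−5.35/10) = 0.2917
Friis cascade:
  F = 1.159 + (1.618 − 1)/0.8632 + (1.986 − 1)/16.45 + (3.767 − 1)/8.281 = 2.269
NF = 10 log₁₀(2.269) = 3.56 dB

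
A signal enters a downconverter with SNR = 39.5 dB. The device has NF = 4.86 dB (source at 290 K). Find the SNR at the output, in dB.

By definition F = SNR_in/SNR_out, so in dB: SNR_out = SNR_in − NF
SNR_out = 39.5 − 4.86 = 34.64 dB

34.64 dB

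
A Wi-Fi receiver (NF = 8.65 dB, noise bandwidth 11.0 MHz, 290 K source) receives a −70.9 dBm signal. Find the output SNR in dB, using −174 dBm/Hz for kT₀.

24.0 dB

Noise floor: N = −174 + 10 log₁₀(B) + NF
10 log₁₀(1.10×10⁷) = 70.41 dB
N = −174 + 70.41 + 8.65 = −94.94 dBm
SNR = P_sig − N = −70.9 − (−94.94) = 24.04 dB → 24.0 dB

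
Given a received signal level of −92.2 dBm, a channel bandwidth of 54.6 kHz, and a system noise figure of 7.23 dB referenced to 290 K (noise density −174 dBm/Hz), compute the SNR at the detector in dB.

Noise floor: N = −174 + 10 log₁₀(B) + NF
10 log₁₀(5.46×10⁴) = 47.37 dB
N = −174 + 47.37 + 7.23 = −119.40 dBm
SNR = P_sig − N = −92.2 − (−119.40) = 27.20 dB → 27.2 dB

27.2 dB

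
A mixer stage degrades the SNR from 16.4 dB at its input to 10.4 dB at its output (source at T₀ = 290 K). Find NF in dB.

NF (dB) = SNR_in(dB) − SNR_out(dB) when the source is at T₀
NF = 16.4 − 10.4 = 6.0 dB

6.0 dB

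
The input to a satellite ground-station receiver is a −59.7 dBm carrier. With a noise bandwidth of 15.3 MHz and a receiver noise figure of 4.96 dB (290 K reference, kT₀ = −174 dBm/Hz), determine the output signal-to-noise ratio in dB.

Noise floor: N = −174 + 10 log₁₀(B) + NF
10 log₁₀(1.53×10⁷) = 71.85 dB
N = −174 + 71.85 + 4.96 = −97.19 dBm
SNR = P_sig − N = −59.7 − (−97.19) = 37.49 dB → 37.5 dB

37.5 dB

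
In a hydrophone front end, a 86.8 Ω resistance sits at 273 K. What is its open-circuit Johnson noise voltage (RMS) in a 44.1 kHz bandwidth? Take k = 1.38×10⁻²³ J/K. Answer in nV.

240 nV

V_n = √(4kTRB)
4kTRB = 4 × 1.38×10⁻²³ × 273 × 8.68×10¹ × 4.41×10⁴ = 5.77×10⁻¹⁴ V²
V_n = √(5.77×10⁻¹⁴) = 2.40×10⁻⁷ V = 240 nV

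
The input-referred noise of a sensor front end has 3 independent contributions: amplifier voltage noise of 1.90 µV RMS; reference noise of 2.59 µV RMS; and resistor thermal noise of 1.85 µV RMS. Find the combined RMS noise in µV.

3.71 µV

Uncorrelated sources add in power (mean-square): V_tot = √(ΣV_i²)
V_tot = √[(1.90×10⁻⁶)² + (2.59×10⁻⁶)² + (1.85×10⁻⁶)²] = 3.71×10⁻⁶ V = 3.71 µV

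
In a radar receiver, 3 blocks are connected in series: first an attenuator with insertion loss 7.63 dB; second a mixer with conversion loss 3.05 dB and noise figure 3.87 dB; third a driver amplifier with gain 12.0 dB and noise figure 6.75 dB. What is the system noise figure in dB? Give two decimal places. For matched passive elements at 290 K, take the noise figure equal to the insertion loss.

Convert to linear (a loss of L dB is a gain of −L dB): F_i = 10^(NF_i/10), G_i = 10^(G_i,dB/10)
  Stage 1: F_1 = 10^(7.63/10) = 5.794, G_1 = 10^(−7.63/10) = 0.1726
  Stage 2: F_2 = 10^(3.87/10) = 2.438, G_2 = 10^(−3.05/10) = 0.4955
  Stage 3: F_3 = 10^(6.75/10) = 4.732, G_3 = 10^(12.0/10) = 15.85
Friis cascade:
  F = 5.794 + (2.438 − 1)/0.1726 + (4.732 − 1)/0.08551 = 57.77
NF = 10 log₁₀(57.77) = 17.62 dB

17.62 dB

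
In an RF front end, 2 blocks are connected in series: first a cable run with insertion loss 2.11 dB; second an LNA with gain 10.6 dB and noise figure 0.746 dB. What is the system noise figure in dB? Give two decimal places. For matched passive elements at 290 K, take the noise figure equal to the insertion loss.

2.86 dB

Convert to linear (a loss of L dB is a gain of −L dB): F_i = 10^(NF_i/10), G_i = 10^(G_i,dB/10)
  Stage 1: F_1 = 10^(2.11/10) = 1.626, G_1 = 10^(−2.11/10) = 0.6152
  Stage 2: F_2 = 10^(0.746/10) = 1.187, G_2 = 10^(10.6/10) = 11.48
Friis cascade:
  F = 1.626 + (1.187 − 1)/0.6152 = 1.930
NF = 10 log₁₀(1.930) = 2.86 dB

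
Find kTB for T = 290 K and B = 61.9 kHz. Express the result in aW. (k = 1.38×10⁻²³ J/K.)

248 aW

P_n = kTB = 1.38×10⁻²³ × 290 × 6.19×10⁴ = 2.48×10⁻¹⁶ W = 248 aW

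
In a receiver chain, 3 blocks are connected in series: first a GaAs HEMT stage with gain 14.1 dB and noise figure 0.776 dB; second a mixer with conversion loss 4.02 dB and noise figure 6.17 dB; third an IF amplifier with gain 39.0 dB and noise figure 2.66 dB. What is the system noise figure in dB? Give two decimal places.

1.46 dB

Convert to linear (a loss of L dB is a gain of −L dB): F_i = 10^(NF_i/10), G_i = 10^(G_i,dB/10)
  Stage 1: F_1 = 10^(0.776/10) = 1.196, G_1 = 10^(14.1/10) = 25.70
  Stage 2: F_2 = 10^(6.17/10) = 4.140, G_2 = 10^(−4.02/10) = 0.3963
  Stage 3: F_3 = 10^(2.66/10) = 1.845, G_3 = 10^(39.0/10) = 7943
Friis cascade:
  F = 1.196 + (4.140 − 1)/25.70 + (1.845 − 1)/10.19 = 1.401
NF = 10 log₁₀(1.401) = 1.46 dB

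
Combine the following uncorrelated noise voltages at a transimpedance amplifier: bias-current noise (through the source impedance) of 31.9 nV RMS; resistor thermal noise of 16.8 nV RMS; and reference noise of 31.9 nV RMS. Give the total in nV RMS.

Uncorrelated sources add in power (mean-square): V_tot = √(ΣV_i²)
V_tot = √[(3.19×10⁻⁸)² + (1.68×10⁻⁸)² + (3.19×10⁻⁸)²] = 4.81×10⁻⁸ V = 48.1 nV

48.1 nV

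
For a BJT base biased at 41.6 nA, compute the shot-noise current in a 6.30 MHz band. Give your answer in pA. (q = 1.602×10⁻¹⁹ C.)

I_n = √(2qI·B)
2qI·B = 2 × 1.602×10⁻¹⁹ × 4.16×10⁻⁸ × 6.30×10⁶ = 8.40×10⁻²⁰ A²
I_n = √(8.40×10⁻²⁰) = 2.90×10⁻¹⁰ A = 290 pA

290 pA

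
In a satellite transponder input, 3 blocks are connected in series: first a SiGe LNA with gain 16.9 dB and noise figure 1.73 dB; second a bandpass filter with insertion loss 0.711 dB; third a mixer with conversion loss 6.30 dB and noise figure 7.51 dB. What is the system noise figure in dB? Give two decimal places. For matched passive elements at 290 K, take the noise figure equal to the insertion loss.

2.05 dB

Convert to linear (a loss of L dB is a gain of −L dB): F_i = 10^(NF_i/10), G_i = 10^(G_i,dB/10)
  Stage 1: F_1 = 10^(1.73/10) = 1.489, G_1 = 10^(16.9/10) = 48.98
  Stage 2: F_2 = 10^(0.711/10) = 1.178, G_2 = 10^(−0.711/10) = 0.8490
  Stage 3: F_3 = 10^(7.51/10) = 5.636, G_3 = 10^(−6.30/10) = 0.2344
Friis cascade:
  F = 1.489 + (1.178 − 1)/48.98 + (5.636 − 1)/41.58 = 1.604
NF = 10 log₁₀(1.604) = 2.05 dB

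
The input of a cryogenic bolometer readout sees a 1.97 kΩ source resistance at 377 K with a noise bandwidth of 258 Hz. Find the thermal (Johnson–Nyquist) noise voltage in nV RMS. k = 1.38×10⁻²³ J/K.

103 nV

V_n = √(4kTRB)
4kTRB = 4 × 1.38×10⁻²³ × 377 × 1.97×10³ × 2.58×10² = 1.06×10⁻¹⁴ V²
V_n = √(1.06×10⁻¹⁴) = 1.03×10⁻⁷ V = 103 nV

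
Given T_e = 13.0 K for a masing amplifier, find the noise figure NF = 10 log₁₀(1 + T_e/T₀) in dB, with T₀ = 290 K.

F = 1 + T_e/T₀ = 1 + 13.0/290 = 1.04483
NF = 10 log₁₀(1.04483) = 0.190 dB

0.190 dB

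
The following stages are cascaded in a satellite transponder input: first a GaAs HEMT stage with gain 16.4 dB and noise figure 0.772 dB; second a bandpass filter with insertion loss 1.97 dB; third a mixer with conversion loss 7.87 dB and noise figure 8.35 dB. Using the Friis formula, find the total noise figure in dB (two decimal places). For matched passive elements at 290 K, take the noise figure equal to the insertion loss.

Convert to linear (a loss of L dB is a gain of −L dB): F_i = 10^(NF_i/10), G_i = 10^(G_i,dB/10)
  Stage 1: F_1 = 10^(0.772/10) = 1.195, G_1 = 10^(16.4/10) = 43.65
  Stage 2: F_2 = 10^(1.97/10) = 1.574, G_2 = 10^(−1.97/10) = 0.6353
  Stage 3: F_3 = 10^(8.35/10) = 6.839, G_3 = 10^(−7.87/10) = 0.1633
Friis cascade:
  F = 1.195 + (1.574 − 1)/43.65 + (6.839 − 1)/27.73 = 1.418
NF = 10 log₁₀(1.418) = 1.52 dB

1.52 dB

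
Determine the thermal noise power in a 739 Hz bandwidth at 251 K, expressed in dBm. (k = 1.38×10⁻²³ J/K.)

−145.9 dBm

P_n = kTB = 1.38×10⁻²³ × 251 × 7.39×10² = 2.56×10⁻¹⁸ W
In dBm: 10 log₁₀(2.56×10⁻¹⁸ / 10⁻³) = −145.9 dBm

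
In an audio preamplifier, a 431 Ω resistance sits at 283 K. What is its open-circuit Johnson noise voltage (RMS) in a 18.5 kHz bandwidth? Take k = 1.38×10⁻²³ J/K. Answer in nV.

V_n = √(4kTRB)
4kTRB = 4 × 1.38×10⁻²³ × 283 × 4.31×10² × 1.85×10⁴ = 1.25×10⁻¹³ V²
V_n = √(1.25×10⁻¹³) = 3.53×10⁻⁷ V = 353 nV

353 nV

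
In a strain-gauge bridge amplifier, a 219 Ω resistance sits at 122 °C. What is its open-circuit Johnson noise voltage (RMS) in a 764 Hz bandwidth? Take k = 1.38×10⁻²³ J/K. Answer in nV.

T = 122 °C + 273.15 = 395.15 K
V_n = √(4kTRB)
4kTRB = 4 × 1.38×10⁻²³ × 395.15 × 2.19×10² × 7.64×10² = 3.65×10⁻¹⁵ V²
V_n = √(3.65×10⁻¹⁵) = 6.04×10⁻⁸ V = 60.4 nV

60.4 nV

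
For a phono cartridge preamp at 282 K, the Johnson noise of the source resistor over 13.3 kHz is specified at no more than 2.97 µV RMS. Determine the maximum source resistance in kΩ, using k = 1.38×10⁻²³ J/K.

Johnson–Nyquist: V_n = √(4kTRB) ⇒ R = V_n² / (4kTB)
4kTB = 4 × 1.38×10⁻²³ × 282 × 1.33×10⁴ = 2.07×10⁻¹⁶
R = (2.97×10⁻⁶)² / 2.07×10⁻¹⁶ = 4.26×10⁴ Ω = 42.6 kΩ

42.6 kΩ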